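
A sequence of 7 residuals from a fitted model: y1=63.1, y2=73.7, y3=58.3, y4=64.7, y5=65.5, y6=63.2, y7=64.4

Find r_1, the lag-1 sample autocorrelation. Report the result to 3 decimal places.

-0.571

Mean ȳ = (63.1 + 73.7 + 58.3 + 64.7 + 65.5 + 63.2 + 64.4)/7 = 64.7000
Deviations from mean: -1.6000, 9.0000, -6.4000, 0.0000, 0.8000, -1.5000, -0.3000
Σ(y_t−ȳ)(y_{t+1}−ȳ) = (-14.4000) + (-57.6000) + (0.0000) + (0.0000) + (-1.2000) + (0.4500) = -72.7500
Denominator Σ(y_t−ȳ)² = 127.5000
r_1 = -72.7500 / 127.5000 = -0.571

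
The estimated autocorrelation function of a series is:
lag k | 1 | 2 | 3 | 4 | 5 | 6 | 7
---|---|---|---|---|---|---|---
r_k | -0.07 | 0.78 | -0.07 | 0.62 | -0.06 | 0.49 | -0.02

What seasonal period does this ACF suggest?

2

The largest autocorrelation is r_2 = 0.78, with weaker echoes at lags 4 (0.62) and 6 (0.49); the remaining lags stay at or below -0.02.
The dominant spike at lag 2 indicates a seasonal period of 2.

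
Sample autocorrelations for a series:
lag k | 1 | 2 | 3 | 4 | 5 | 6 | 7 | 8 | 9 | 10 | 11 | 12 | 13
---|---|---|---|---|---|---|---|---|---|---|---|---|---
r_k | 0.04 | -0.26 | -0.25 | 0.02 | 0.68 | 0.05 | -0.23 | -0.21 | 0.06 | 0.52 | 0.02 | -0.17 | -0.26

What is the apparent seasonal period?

5

The largest autocorrelation is r_5 = 0.68, with a weaker echo at lag 10 (0.52); the remaining lags stay at or below 0.06.
The dominant spike at lag 5 indicates a seasonal period of 5.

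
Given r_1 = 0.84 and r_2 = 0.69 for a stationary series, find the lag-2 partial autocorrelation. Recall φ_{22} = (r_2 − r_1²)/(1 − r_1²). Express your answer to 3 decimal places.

-0.053

φ_{22} = (r_2 − r_1²) / (1 − r_1²)
r_1² = (0.84)² = 0.7056
Numerator = 0.69 − 0.7056 = -0.0156; denominator = 1 − 0.7056 = 0.2944
φ_{22} = -0.0156 / 0.2944 = -0.053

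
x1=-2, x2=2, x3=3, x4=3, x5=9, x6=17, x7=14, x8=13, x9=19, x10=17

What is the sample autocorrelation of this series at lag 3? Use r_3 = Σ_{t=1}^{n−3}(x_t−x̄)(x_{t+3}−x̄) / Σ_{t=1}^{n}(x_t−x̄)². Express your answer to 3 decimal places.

0.204

Mean x̄ = (-2 + 2 + 3 + 3 + 9 + 17 + 14 + 13 + 19 + 17)/10 = 9.5000
Σ(x_t−x̄)(x_{t+3}−x̄) = (74.7500) + (3.7500) + (-48.7500) + (-29.2500) + (-1.7500) + (71.2500) + (33.7500) = 103.7500
Denominator Σ(x_t−x̄)² = 508.5000
r_3 = 103.7500 / 508.5000 = 0.204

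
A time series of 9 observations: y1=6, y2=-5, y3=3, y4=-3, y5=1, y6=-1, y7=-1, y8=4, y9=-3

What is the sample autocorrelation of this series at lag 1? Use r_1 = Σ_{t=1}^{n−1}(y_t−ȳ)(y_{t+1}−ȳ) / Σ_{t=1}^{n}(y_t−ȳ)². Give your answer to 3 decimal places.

Mean ȳ = (6 − 5 + 3 − 3 + 1 − 1 − 1 + 4 − 3)/9 = 0.1111
Numerator Σ_{t=1}^{8}(y_t−ȳ)(y_{t+1}−ȳ) = -72.7901
Denominator Σ(y_t−ȳ)² = 106.8889
r_1 = -72.7901 / 106.8889 = -0.681

-0.681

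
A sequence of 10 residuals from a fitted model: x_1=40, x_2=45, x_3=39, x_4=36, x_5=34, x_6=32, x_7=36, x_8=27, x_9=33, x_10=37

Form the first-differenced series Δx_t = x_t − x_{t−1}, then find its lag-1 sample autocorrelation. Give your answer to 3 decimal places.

-0.354

First differences Δx: 5, -6, -3, -2, -2, 4, -9, 6, 4
Mean of differences = -0.3333
Numerator Σ(Δx_t−Δx̄)(Δx_{t+1}−Δx̄) = -80.1111
Denominator Σ(Δx_t−Δx̄)² = 226.0000
r_1(Δx) = -80.1111 / 226.0000 = -0.354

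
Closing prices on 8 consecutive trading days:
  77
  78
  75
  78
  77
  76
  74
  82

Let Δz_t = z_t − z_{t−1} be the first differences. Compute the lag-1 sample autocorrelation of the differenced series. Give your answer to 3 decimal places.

First differences Δz: 1, -3, 3, -1, -1, -2, 8
Mean of differences = 0.7143
Numerator Σ(Δz_t−Δz̄)(Δz_{t+1}−Δz̄) = -25.6531
Denominator Σ(Δz_t−Δz̄)² = 85.4286
r_1(Δz) = -25.6531 / 85.4286 = -0.300

-0.300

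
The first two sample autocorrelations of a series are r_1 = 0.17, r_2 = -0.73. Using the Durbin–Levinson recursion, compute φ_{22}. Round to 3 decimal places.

φ_{22} = (r_2 − r_1²) / (1 − r_1²)
r_1² = (0.17)² = 0.0289
Numerator = -0.73 − 0.0289 = -0.7589; denominator = 1 − 0.0289 = 0.9711
φ_{22} = -0.7589 / 0.9711 = -0.781

-0.781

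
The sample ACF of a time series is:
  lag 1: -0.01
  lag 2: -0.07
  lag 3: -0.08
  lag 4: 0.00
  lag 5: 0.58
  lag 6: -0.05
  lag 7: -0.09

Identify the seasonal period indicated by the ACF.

The largest autocorrelation is r_5 = 0.58; the remaining lags stay at or below 0.00.
The dominant spike at lag 5 indicates a seasonal period of 5.

5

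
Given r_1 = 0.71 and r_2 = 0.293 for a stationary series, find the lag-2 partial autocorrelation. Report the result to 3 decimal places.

φ_{22} = (r_2 − r_1²) / (1 − r_1²)
r_1² = (0.71)² = 0.5041
Numerator = 0.293 − 0.5041 = -0.2111; denominator = 1 − 0.5041 = 0.4959
φ_{22} = -0.2111 / 0.4959 = -0.426

-0.426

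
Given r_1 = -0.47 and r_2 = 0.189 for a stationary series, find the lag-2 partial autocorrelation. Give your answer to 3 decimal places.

φ_{22} = (r_2 − r_1²) / (1 − r_1²)
r_1² = (-0.47)² = 0.2209
Numerator = 0.189 − 0.2209 = -0.0319; denominator = 1 − 0.2209 = 0.7791
φ_{22} = -0.0319 / 0.7791 = -0.041

-0.041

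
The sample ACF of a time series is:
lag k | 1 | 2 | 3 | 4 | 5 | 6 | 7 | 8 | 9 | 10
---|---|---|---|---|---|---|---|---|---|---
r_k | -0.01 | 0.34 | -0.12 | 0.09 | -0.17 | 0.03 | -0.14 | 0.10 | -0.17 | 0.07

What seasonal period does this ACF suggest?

The largest autocorrelation is r_2 = 0.34; the remaining lags stay at or below 0.10.
The dominant spike at lag 2 indicates a seasonal period of 2.

2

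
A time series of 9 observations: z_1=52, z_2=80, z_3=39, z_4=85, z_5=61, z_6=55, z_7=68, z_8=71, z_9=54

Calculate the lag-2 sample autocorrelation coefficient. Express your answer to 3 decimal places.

0.228

Mean z̄ = (52 + 80 + 39 + 85 + 61 + 55 + 68 + 71 + 54)/9 = 62.7778
Σ(z_t−z̄)(z_{t+2}−z̄) = (256.2716) + (382.7160) + (42.2716) + (-172.8395) + (-9.2840) + (-63.9506) + (-45.8395) = 389.3457
Denominator Σ(z_t−z̄)² = 1707.5556
r_2 = 389.3457 / 1707.5556 = 0.228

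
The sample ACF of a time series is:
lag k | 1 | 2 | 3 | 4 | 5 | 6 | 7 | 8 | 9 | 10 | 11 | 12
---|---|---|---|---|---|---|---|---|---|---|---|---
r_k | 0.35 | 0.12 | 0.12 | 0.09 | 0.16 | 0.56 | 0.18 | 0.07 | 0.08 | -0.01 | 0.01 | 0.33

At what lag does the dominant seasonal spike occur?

6

The largest autocorrelation is r_6 = 0.56; the remaining lags stay at or below 0.35. The elevated value at lag 1 (0.35), dropping to 0.12 at lag 2, reflects decaying short-term dependence rather than seasonality.
The dominant spike at lag 6 indicates a seasonal period of 6.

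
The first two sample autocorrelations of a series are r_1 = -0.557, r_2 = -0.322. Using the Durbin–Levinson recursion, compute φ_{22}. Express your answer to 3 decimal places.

-0.917

φ_{22} = (r_2 − r_1²) / (1 − r_1²)
r_1² = (-0.557)² = 0.310249
Numerator = -0.322 − 0.3102 = -0.6322; denominator = 1 − 0.3102 = 0.6898
φ_{22} = -0.6322 / 0.6898 = -0.917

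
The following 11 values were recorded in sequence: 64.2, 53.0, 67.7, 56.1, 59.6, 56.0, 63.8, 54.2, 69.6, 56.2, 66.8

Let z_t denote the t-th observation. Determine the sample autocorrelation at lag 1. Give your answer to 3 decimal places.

Mean z̄ = (64.2 + 53.0 + 67.7 + 56.1 + 59.6 + 56.0 + 63.8 + 54.2 + 69.6 + 56.2 + 66.8)/11 = 60.6545
Numerator Σ_{t=1}^{10}(z_t−z̄)(z_{t+1}−z̄) = -263.3512
Denominator Σ(z_t−z̄)² = 353.5073
r_1 = -263.3512 / 353.5073 = -0.745

-0.745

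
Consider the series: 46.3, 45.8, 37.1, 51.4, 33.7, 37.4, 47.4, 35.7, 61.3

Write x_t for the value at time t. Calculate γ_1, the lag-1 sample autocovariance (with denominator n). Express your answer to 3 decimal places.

Mean x̄ = (46.3 + 45.8 + 37.1 + 51.4 + 33.7 + 37.4 + 47.4 + 35.7 + 61.3)/9 = 44.0111
Σ_{t=1}^{8}(x_t−x̄)(x_{t+1}−x̄) = -261.6135
γ_1 = -261.6135 / 9 = -29.068

-29.068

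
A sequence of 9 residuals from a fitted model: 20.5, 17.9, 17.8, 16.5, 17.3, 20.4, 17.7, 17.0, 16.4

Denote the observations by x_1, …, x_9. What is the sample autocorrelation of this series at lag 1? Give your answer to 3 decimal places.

Mean x̄ = (20.5 + 17.9 + 17.8 + 16.5 + 17.3 + 20.4 + 17.7 + 17.0 + 16.4)/9 = 17.9444
Numerator Σ_{t=1}^{8}(x_t−x̄)(x_{t+1}−x̄) = 0.5391
Denominator Σ(x_t−x̄)² = 18.4222
r_1 = 0.5391 / 18.4222 = 0.029

0.029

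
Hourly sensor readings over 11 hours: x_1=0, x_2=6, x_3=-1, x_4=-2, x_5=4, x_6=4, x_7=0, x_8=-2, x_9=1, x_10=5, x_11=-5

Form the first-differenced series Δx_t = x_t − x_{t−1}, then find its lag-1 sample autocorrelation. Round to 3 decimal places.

-0.256

First differences Δx: 6, -7, -1, 6, 0, -4, -2, 3, 4, -10
Mean of differences = -0.5000
Numerator Σ(Δx_t−Δx̄)(Δx_{t+1}−Δx̄) = -67.7500
Denominator Σ(Δx_t−Δx̄)² = 264.5000
r_1(Δx) = -67.7500 / 264.5000 = -0.256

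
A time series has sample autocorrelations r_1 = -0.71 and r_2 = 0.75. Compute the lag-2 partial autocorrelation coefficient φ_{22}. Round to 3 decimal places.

φ_{22} = (r_2 − r_1²) / (1 − r_1²)
r_1² = (-0.71)² = 0.5041
Numerator = 0.75 − 0.5041 = 0.2459; denominator = 1 − 0.5041 = 0.4959
φ_{22} = 0.2459 / 0.4959 = 0.496

0.496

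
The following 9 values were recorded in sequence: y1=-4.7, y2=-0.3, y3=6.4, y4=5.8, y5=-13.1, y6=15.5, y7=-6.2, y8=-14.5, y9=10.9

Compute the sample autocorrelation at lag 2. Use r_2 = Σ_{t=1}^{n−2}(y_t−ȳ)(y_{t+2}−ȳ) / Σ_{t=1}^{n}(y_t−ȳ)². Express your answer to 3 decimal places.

Mean ȳ = (-4.7 − 0.3 + 6.4 + 5.8 − 13.1 + 15.5 − 6.2 − 14.5 + 10.9)/9 = -0.0222
Numerator Σ_{t=1}^{7}(y_t−ȳ)(y_{t+2}−ȳ) = -236.6843
Denominator Σ(y_t−ȳ)² = 876.1356
r_2 = -236.6843 / 876.1356 = -0.270

-0.270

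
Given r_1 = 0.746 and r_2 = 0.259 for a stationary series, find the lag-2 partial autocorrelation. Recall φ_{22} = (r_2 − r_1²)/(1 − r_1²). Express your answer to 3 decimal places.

φ_{22} = (r_2 − r_1²) / (1 − r_1²)
r_1² = (0.746)² = 0.556516
Numerator = 0.259 − 0.5565 = -0.2975; denominator = 1 − 0.5565 = 0.4435
φ_{22} = -0.2975 / 0.4435 = -0.671

-0.671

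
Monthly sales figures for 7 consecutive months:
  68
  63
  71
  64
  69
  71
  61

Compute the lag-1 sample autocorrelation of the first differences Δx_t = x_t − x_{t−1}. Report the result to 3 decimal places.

First differences Δx: -5, 8, -7, 5, 2, -10
Mean of differences = -1.1667
Numerator Σ(Δx_t−Δx̄)(Δx_{t+1}−Δx̄) = -133.0278
Denominator Σ(Δx_t−Δx̄)² = 258.8333
r_1(Δx) = -133.0278 / 258.8333 = -0.514

-0.514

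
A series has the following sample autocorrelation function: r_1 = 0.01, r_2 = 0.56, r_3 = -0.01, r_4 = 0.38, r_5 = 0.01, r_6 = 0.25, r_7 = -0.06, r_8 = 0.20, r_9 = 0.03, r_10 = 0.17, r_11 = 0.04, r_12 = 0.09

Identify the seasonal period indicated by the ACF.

The largest autocorrelation is r_2 = 0.56, with weaker echoes at lags 4 (0.38), 6 (0.25), 8 (0.20) and 10 (0.17); the remaining lags stay at or below 0.09.
The dominant spike at lag 2 indicates a seasonal period of 2.

2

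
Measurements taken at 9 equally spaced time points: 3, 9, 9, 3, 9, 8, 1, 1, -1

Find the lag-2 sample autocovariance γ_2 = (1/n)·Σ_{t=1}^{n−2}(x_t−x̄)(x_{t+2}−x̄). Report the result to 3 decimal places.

-0.951

Mean x̄ = (3 + 9 + 9 + 3 + 9 + 8 + 1 + 1 − 1)/9 = 4.6667
Σ_{t=1}^{7}(x_t−x̄)(x_{t+2}−x̄) = -8.5556
γ_2 = -8.5556 / 9 = -0.951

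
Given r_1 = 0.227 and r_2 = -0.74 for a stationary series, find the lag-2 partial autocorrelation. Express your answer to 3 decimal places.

-0.835

φ_{22} = (r_2 − r_1²) / (1 − r_1²)
r_1² = (0.227)² = 0.051529
Numerator = -0.74 − 0.0515 = -0.7915; denominator = 1 − 0.0515 = 0.9485
φ_{22} = -0.7915 / 0.9485 = -0.835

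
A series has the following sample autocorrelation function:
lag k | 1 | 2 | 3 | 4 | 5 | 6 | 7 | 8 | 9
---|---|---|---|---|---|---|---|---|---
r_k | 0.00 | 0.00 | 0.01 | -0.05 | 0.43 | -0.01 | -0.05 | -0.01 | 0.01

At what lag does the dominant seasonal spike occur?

The largest autocorrelation is r_5 = 0.43; the remaining lags stay at or below 0.01.
The dominant spike at lag 5 indicates a seasonal period of 5.

5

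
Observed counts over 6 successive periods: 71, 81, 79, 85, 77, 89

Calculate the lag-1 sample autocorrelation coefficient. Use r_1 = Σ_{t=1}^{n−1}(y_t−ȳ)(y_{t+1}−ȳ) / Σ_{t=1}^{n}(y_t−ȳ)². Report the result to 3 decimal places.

-0.293

Mean ȳ = (71 + 81 + 79 + 85 + 77 + 89)/6 = 80.3333
Numerator Σ_{t=1}^{5}(y_t−ȳ)(y_{t+1}−ȳ) = -57.7778
Denominator Σ(y_t−ȳ)² = 197.3333
r_1 = -57.7778 / 197.3333 = -0.293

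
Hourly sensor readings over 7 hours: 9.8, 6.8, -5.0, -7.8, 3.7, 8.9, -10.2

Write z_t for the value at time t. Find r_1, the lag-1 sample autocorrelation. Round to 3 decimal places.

Mean z̄ = (9.8 + 6.8 − 5.0 − 7.8 + 3.7 + 8.9 − 10.2)/7 = 0.8857
Deviations from mean: 8.9143, 5.9143, -5.8857, -8.6857, 2.8143, 8.0143, -11.0857
Σ(z_t−z̄)(z_{t+1}−z̄) = (52.7216) + (-34.8098) + (51.1216) + (-24.4441) + (22.5545) + (-88.8441) = -21.7002
Denominator Σ(z_t−z̄)² = 419.5686
r_1 = -21.7002 / 419.5686 = -0.052

-0.052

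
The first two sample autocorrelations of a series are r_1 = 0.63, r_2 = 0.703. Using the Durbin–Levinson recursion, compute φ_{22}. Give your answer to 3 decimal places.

0.508

φ_{22} = (r_2 − r_1²) / (1 − r_1²)
r_1² = (0.63)² = 0.3969
Numerator = 0.703 − 0.3969 = 0.3061; denominator = 1 − 0.3969 = 0.6031
φ_{22} = 0.3061 / 0.6031 = 0.508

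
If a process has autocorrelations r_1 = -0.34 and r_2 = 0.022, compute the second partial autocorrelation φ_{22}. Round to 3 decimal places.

φ_{22} = (r_2 − r_1²) / (1 − r_1²)
r_1² = (-0.34)² = 0.1156
Numerator = 0.022 − 0.1156 = -0.0936; denominator = 1 − 0.1156 = 0.8844
φ_{22} = -0.0936 / 0.8844 = -0.106

-0.106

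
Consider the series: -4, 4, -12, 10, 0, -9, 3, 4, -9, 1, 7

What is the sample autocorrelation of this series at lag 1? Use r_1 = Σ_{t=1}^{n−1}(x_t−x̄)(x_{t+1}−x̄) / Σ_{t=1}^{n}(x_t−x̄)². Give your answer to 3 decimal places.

-0.472

Mean x̄ = (-4 + 4 − 12 + 10 + 0 − 9 + 3 + 4 − 9 + 1 + 7)/11 = -0.4545
Numerator Σ_{t=1}^{10}(x_t−x̄)(x_{t+1}−x̄) = -240.8430
Denominator Σ(x_t−x̄)² = 510.7273
r_1 = -240.8430 / 510.7273 = -0.472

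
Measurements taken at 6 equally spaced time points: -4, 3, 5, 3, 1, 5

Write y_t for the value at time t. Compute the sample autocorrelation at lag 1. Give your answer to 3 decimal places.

-0.083

Mean ȳ = (-4 + 3 + 5 + 3 + 1 + 5)/6 = 2.1667
Deviations from mean: -6.1667, 0.8333, 2.8333, 0.8333, -1.1667, 2.8333
Numerator Σ_{t=1}^{5}(y_t−ȳ)(y_{t+1}−ȳ) = -4.6944
Denominator Σ(y_t−ȳ)² = 56.8333
r_1 = -4.6944 / 56.8333 = -0.083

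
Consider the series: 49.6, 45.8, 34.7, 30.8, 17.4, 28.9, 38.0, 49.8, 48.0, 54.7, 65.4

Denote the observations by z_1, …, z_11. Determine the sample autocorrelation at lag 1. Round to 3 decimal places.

Mean z̄ = (49.6 + 45.8 + 34.7 + 30.8 + 17.4 + 28.9 + 38.0 + 49.8 + 48.0 + 54.7 + 65.4)/11 = 42.1000
Numerator Σ_{t=1}^{10}(z_t−z̄)(z_{t+1}−z̄) = 1125.0400
Denominator Σ(z_t−z̄)² = 1849.2800
r_1 = 1125.0400 / 1849.2800 = 0.608

0.608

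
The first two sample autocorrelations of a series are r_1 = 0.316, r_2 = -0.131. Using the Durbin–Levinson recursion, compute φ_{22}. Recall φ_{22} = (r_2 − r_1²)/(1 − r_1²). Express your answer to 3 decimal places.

φ_{22} = (r_2 − r_1²) / (1 − r_1²)
r_1² = (0.316)² = 0.099856
Numerator = -0.131 − 0.0999 = -0.2309; denominator = 1 − 0.0999 = 0.9001
φ_{22} = -0.2309 / 0.9001 = -0.256

-0.256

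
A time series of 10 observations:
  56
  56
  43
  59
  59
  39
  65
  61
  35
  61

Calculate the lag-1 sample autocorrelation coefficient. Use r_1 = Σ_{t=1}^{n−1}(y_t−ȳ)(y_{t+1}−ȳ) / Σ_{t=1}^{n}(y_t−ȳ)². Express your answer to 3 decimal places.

Mean ȳ = (56 + 56 + 43 + 59 + 59 + 39 + 65 + 61 + 35 + 61)/10 = 53.4000
Numerator Σ_{t=1}^{9}(y_t−ȳ)(y_{t+1}−ȳ) = -486.3600
Denominator Σ(y_t−ȳ)² = 980.4000
r_1 = -486.3600 / 980.4000 = -0.496

-0.496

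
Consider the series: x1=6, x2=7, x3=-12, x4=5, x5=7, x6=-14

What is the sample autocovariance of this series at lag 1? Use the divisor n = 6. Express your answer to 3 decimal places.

-27.310

Mean x̄ = (6 + 7 − 12 + 5 + 7 − 14)/6 = -0.1667
Deviations: 6.1667, 7.1667, -11.8333, 5.1667, 7.1667, -13.8333
Σ_{t=1}^{5}(x_t−x̄)(x_{t+1}−x̄) = -163.8611
γ_1 = -163.8611 / 6 = -27.310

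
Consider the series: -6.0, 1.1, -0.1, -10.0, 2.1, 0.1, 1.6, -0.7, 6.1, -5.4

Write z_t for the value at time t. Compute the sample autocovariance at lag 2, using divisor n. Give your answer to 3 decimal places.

-0.513

Mean z̄ = (-6.0 + 1.1 − 0.1 − 10.0 + 2.1 + 0.1 + 1.6 − 0.7 + 6.1 − 5.4)/10 = -1.1200
Σ_{t=1}^{8}(z_t−z̄)(z_{t+2}−z̄) = -5.1288
γ_2 = -5.1288 / 10 = -0.513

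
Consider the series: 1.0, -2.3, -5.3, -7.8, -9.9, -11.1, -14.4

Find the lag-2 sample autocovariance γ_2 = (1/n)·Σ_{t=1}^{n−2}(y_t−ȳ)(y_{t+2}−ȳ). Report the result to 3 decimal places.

Mean ȳ = (1.0 − 2.3 − 5.3 − 7.8 − 9.9 − 11.1 − 14.4)/7 = -7.1143
Deviations: 8.1143, 4.8143, 1.8143, -0.6857, -2.7857, -3.9857, -7.2857
Σ_{t=1}^{5}(y_t−ȳ)(y_{t+2}−ȳ) = 29.3953
γ_2 = 29.3953 / 7 = 4.199

4.199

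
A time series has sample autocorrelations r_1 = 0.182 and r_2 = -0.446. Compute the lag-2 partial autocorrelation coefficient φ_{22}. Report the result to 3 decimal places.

φ_{22} = (r_2 − r_1²) / (1 − r_1²)
r_1² = (0.182)² = 0.033124
Numerator = -0.446 − 0.0331 = -0.4791; denominator = 1 − 0.0331 = 0.9669
φ_{22} = -0.4791 / 0.9669 = -0.496

-0.496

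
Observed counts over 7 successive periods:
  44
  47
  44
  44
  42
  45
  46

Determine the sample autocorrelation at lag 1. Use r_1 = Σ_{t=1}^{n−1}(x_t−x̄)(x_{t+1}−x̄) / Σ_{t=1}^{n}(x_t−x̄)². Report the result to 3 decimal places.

-0.094

Mean x̄ = (44 + 47 + 44 + 44 + 42 + 45 + 46)/7 = 44.5714
Deviations from mean: -0.5714, 2.4286, -0.5714, -0.5714, -2.5714, 0.4286, 1.4286
Σ(x_t−x̄)(x_{t+1}−x̄) = (-1.3878) + (-1.3878) + (0.3265) + (1.4694) + (-1.1020) + (0.6122) = -1.4694
Denominator Σ(x_t−x̄)² = 15.7143
r_1 = -1.4694 / 15.7143 = -0.094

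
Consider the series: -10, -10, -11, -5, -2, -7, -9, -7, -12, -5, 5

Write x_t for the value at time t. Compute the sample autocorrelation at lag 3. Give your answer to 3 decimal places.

-0.131

Mean x̄ = (-10 − 10 − 11 − 5 − 2 − 7 − 9 − 7 − 12 − 5 + 5)/11 = -6.6364
Numerator Σ_{t=1}^{8}(x_t−x̄)(x_{t+3}−x̄) = -31.2149
Denominator Σ(x_t−x̄)² = 238.5455
r_3 = -31.2149 / 238.5455 = -0.131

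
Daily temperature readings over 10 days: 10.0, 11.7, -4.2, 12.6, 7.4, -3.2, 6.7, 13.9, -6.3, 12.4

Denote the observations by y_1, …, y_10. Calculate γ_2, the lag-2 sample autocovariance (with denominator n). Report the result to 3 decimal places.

-10.767

Mean ȳ = (10.0 + 11.7 − 4.2 + 12.6 + 7.4 − 3.2 + 6.7 + 13.9 − 6.3 + 12.4)/10 = 6.1000
Σ_{t=1}^{8}(y_t−ȳ)(y_{t+2}−ȳ) = -107.6700
γ_2 = -107.6700 / 10 = -10.767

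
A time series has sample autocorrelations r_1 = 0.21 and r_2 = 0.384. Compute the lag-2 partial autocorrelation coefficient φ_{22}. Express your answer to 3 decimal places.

0.356

φ_{22} = (r_2 − r_1²) / (1 − r_1²)
r_1² = (0.21)² = 0.0441
Numerator = 0.384 − 0.0441 = 0.3399; denominator = 1 − 0.0441 = 0.9559
φ_{22} = 0.3399 / 0.9559 = 0.356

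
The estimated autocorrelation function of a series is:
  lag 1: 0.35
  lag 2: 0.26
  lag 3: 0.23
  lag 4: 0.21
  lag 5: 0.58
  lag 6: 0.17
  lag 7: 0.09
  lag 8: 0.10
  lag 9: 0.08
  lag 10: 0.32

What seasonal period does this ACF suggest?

The largest autocorrelation is r_5 = 0.58; the remaining lags stay at or below 0.35. The elevated value at lag 1 (0.35), dropping to 0.26 at lag 2, reflects decaying short-term dependence rather than seasonality.
The dominant spike at lag 5 indicates a seasonal period of 5.

5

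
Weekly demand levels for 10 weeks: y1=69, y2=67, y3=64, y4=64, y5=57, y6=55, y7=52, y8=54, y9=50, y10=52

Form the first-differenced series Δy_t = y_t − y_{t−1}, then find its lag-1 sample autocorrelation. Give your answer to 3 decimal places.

First differences Δy: -2, -3, 0, -7, -2, -3, 2, -4, 2
Mean of differences = -1.8889
Numerator Σ(Δy_t−Δȳ)(Δy_{t+1}−Δȳ) = -31.6790
Denominator Σ(Δy_t−Δȳ)² = 66.8889
r_1(Δy) = -31.6790 / 66.8889 = -0.474

-0.474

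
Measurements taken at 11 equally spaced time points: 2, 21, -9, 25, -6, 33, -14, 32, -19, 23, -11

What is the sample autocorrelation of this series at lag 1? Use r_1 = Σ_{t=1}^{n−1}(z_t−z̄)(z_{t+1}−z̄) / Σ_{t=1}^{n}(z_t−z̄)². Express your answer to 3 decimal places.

Mean z̄ = (2 + 21 − 9 + 25 − 6 + 33 − 14 + 32 − 19 + 23 − 11)/11 = 7.0000
Numerator Σ_{t=1}^{10}(z_t−z̄)(z_{t+1}−z̄) = -3579.0000
Denominator Σ(z_t−z̄)² = 3968.0000
r_1 = -3579.0000 / 3968.0000 = -0.902

-0.902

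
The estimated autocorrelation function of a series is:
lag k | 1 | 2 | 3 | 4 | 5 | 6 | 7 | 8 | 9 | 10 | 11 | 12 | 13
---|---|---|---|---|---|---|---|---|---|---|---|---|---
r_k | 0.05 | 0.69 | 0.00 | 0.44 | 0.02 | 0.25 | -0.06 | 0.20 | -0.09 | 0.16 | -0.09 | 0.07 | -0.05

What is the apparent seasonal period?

The largest autocorrelation is r_2 = 0.69, with weaker echoes at lags 4 (0.44), 6 (0.25), 8 (0.20) and 10 (0.16); the remaining lags stay at or below 0.07.
The dominant spike at lag 2 indicates a seasonal period of 2.

2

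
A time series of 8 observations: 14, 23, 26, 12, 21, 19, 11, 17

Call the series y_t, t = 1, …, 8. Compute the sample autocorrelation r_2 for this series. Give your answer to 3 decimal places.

Mean ȳ = (14 + 23 + 26 + 12 + 21 + 19 + 11 + 17)/8 = 17.8750
Numerator Σ_{t=1}^{6}(y_t−ȳ)(y_{t+2}−ȳ) = -65.2813
Denominator Σ(y_t−ȳ)² = 200.8750
r_2 = -65.2813 / 200.8750 = -0.325

-0.325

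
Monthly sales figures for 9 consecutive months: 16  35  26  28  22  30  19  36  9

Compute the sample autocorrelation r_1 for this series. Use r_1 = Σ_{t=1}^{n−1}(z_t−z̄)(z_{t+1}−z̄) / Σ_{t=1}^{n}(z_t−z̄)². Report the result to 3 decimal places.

Mean z̄ = (16 + 35 + 26 + 28 + 22 + 30 + 19 + 36 + 9)/9 = 24.5556
Numerator Σ_{t=1}^{8}(z_t−z̄)(z_{t+1}−z̄) = -363.8642
Denominator Σ(z_t−z̄)² = 636.2222
r_1 = -363.8642 / 636.2222 = -0.572

-0.572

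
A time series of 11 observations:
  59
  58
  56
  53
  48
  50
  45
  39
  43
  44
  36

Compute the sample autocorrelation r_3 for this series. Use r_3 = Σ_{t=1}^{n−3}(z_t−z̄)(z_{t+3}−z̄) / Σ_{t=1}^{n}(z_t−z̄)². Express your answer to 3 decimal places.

0.284

Mean z̄ = (59 + 58 + 56 + 53 + 48 + 50 + 45 + 39 + 43 + 44 + 36)/11 = 48.2727
Numerator Σ_{t=1}^{8}(z_t−z̄)(z_{t+3}−z̄) = 167.1405
Denominator Σ(z_t−z̄)² = 588.1818
r_3 = 167.1405 / 588.1818 = 0.284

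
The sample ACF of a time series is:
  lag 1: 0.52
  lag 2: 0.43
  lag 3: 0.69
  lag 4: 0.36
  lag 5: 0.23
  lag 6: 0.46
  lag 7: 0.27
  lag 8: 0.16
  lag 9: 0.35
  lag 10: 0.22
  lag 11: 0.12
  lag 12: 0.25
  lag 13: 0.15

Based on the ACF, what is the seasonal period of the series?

3

The largest autocorrelation is r_3 = 0.69; the remaining lags stay at or below 0.52. The elevated value at lag 1 (0.52), dropping to 0.43 at lag 2, reflects decaying short-term dependence rather than seasonality.
The dominant spike at lag 3 indicates a seasonal period of 3.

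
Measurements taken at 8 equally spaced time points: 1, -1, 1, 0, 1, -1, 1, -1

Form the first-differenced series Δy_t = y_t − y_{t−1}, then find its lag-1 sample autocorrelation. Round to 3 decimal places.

-0.770

First differences Δy: -2, 2, -1, 1, -2, 2, -2
Mean of differences = -0.2857
Numerator Σ(Δy_t−Δȳ)(Δy_{t+1}−Δȳ) = -16.5102
Denominator Σ(Δy_t−Δȳ)² = 21.4286
r_1(Δy) = -16.5102 / 21.4286 = -0.770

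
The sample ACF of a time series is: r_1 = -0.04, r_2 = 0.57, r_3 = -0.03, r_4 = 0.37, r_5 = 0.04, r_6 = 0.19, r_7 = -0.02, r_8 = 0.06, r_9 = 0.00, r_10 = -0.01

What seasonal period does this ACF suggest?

2

The largest autocorrelation is r_2 = 0.57, with weaker echoes at lags 4 (0.37) and 6 (0.19); the remaining lags stay at or below 0.06.
The dominant spike at lag 2 indicates a seasonal period of 2.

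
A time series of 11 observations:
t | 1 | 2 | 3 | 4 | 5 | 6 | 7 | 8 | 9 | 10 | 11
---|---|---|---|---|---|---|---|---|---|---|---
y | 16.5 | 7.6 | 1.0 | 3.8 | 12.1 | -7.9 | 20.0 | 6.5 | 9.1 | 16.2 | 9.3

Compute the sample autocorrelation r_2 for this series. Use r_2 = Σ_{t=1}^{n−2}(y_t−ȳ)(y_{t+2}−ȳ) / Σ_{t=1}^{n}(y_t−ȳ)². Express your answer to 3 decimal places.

Mean ȳ = (16.5 + 7.6 + 1.0 + 3.8 + 12.1 − 7.9 + 20.0 + 6.5 + 9.1 + 16.2 + 9.3)/11 = 8.5636
Numerator Σ_{t=1}^{9}(y_t−ȳ)(y_{t+2}−ȳ) = 61.4301
Denominator Σ(y_t−ȳ)² = 621.5655
r_2 = 61.4301 / 621.5655 = 0.099

0.099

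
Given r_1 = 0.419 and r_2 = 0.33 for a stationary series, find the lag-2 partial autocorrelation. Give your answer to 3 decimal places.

φ_{22} = (r_2 − r_1²) / (1 − r_1²)
r_1² = (0.419)² = 0.175561
Numerator = 0.33 − 0.1756 = 0.1544; denominator = 1 − 0.1756 = 0.8244
φ_{22} = 0.1544 / 0.8244 = 0.187

0.187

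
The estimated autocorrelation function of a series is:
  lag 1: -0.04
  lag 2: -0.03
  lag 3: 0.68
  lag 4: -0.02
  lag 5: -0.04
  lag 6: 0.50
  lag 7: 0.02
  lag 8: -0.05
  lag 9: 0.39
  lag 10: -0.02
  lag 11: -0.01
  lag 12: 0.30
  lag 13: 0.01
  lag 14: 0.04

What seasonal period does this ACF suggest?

The largest autocorrelation is r_3 = 0.68, with weaker echoes at lags 6 (0.50), 9 (0.39) and 12 (0.30); the remaining lags stay at or below 0.04.
The dominant spike at lag 3 indicates a seasonal period of 3.

3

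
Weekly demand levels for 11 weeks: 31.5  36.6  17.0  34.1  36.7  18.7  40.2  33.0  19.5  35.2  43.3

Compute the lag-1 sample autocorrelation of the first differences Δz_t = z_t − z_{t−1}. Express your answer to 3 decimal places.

-0.477

First differences Δz: 5.1, -19.6, 17.1, 2.6, -18.0, 21.5, -7.2, -13.5, 15.7, 8.1
Mean of differences = 1.1800
Numerator Σ(Δz_t−Δz̄)(Δz_{t+1}−Δz̄) = -966.5804
Denominator Σ(Δz_t−Δz̄)² = 2027.8560
r_1(Δz) = -966.5804 / 2027.8560 = -0.477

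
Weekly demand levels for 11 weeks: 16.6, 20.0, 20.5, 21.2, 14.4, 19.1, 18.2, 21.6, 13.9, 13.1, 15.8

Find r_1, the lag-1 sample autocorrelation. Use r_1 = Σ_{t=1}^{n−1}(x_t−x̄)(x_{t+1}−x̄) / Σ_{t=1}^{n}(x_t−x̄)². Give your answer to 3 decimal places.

0.124

Mean x̄ = (16.6 + 20.0 + 20.5 + 21.2 + 14.4 + 19.1 + 18.2 + 21.6 + 13.9 + 13.1 + 15.8)/11 = 17.6727
Numerator Σ_{t=1}^{10}(x_t−x̄)(x_{t+1}−x̄) = 11.6629
Denominator Σ(x_t−x̄)² = 94.1018
r_1 = 11.6629 / 94.1018 = 0.124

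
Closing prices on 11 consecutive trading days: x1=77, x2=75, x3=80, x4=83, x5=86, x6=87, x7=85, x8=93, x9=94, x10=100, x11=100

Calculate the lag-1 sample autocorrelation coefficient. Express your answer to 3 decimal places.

0.714

Mean x̄ = (77 + 75 + 80 + 83 + 86 + 87 + 85 + 93 + 94 + 100 + 100)/11 = 87.2727
Numerator Σ_{t=1}^{10}(x_t−x̄)(x_{t+1}−x̄) = 525.9256
Denominator Σ(x_t−x̄)² = 736.1818
r_1 = 525.9256 / 736.1818 = 0.714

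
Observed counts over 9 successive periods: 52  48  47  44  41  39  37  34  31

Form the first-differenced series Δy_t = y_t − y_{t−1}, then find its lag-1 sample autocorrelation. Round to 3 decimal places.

-0.449

First differences Δy: -4, -1, -3, -3, -2, -2, -3, -3
Mean of differences = -2.6250
Numerator Σ(Δy_t−Δȳ)(Δy_{t+1}−Δȳ) = -2.6406
Denominator Σ(Δy_t−Δȳ)² = 5.8750
r_1(Δy) = -2.6406 / 5.8750 = -0.449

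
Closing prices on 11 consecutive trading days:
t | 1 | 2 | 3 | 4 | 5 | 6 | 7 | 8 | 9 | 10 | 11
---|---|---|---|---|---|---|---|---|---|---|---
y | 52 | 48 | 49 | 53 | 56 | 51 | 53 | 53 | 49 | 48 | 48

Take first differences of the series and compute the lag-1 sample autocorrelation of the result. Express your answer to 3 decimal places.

-0.106

First differences Δy: -4, 1, 4, 3, -5, 2, 0, -4, -1, 0
Mean of differences = -0.4000
Numerator Σ(Δy_t−Δȳ)(Δy_{t+1}−Δȳ) = -9.1600
Denominator Σ(Δy_t−Δȳ)² = 86.4000
r_1(Δy) = -9.1600 / 86.4000 = -0.106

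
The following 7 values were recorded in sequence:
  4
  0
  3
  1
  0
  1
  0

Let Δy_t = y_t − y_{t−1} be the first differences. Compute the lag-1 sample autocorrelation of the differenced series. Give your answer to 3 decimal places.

-0.606

First differences Δy: -4, 3, -2, -1, 1, -1
Mean of differences = -0.6667
Numerator Σ(Δy_t−Δȳ)(Δy_{t+1}−Δȳ) = -17.7778
Denominator Σ(Δy_t−Δȳ)² = 29.3333
r_1(Δy) = -17.7778 / 29.3333 = -0.606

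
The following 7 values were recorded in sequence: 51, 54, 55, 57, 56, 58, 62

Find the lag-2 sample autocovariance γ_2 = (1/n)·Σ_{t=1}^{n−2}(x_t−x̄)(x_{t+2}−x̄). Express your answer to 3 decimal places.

Mean x̄ = (51 + 54 + 55 + 57 + 56 + 58 + 62)/7 = 56.1429
Σ_{t=1}^{5}(x_t−x̄)(x_{t+2}−x̄) = 4.9592
γ_2 = 4.9592 / 7 = 0.708

0.708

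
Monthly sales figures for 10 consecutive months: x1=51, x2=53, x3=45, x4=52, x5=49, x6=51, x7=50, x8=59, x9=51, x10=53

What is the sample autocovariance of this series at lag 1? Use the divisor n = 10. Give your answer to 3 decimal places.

Mean x̄ = (51 + 53 + 45 + 52 + 49 + 51 + 50 + 59 + 51 + 53)/10 = 51.4000
Σ_{t=1}^{9}(x_t−x̄)(x_{t+1}−x̄) = -28.9600
γ_1 = -28.9600 / 10 = -2.896

-2.896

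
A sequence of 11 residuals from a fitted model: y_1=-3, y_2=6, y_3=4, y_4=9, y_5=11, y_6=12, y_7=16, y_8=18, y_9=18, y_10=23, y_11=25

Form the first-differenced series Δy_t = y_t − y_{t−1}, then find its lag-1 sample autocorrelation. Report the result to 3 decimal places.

-0.578

First differences Δy: 9, -2, 5, 2, 1, 4, 2, 0, 5, 2
Mean of differences = 2.8000
Numerator Σ(Δy_t−Δȳ)(Δy_{t+1}−Δȳ) = -49.4400
Denominator Σ(Δy_t−Δȳ)² = 85.6000
r_1(Δy) = -49.4400 / 85.6000 = -0.578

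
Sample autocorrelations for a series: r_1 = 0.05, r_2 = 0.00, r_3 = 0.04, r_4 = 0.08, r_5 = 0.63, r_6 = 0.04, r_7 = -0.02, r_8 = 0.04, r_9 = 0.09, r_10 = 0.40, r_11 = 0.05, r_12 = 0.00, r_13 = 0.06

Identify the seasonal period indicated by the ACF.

The largest autocorrelation is r_5 = 0.63, with a weaker echo at lag 10 (0.40); the remaining lags stay at or below 0.09.
The dominant spike at lag 5 indicates a seasonal period of 5.

5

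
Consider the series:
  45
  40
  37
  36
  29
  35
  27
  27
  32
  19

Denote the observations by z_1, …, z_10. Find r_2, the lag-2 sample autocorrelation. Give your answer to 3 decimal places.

0.314

Mean z̄ = (45 + 40 + 37 + 36 + 29 + 35 + 27 + 27 + 32 + 19)/10 = 32.7000
Numerator Σ_{t=1}^{8}(z_t−z̄)(z_{t+2}−z̄) = 158.7200
Denominator Σ(z_t−z̄)² = 506.1000
r_2 = 158.7200 / 506.1000 = 0.314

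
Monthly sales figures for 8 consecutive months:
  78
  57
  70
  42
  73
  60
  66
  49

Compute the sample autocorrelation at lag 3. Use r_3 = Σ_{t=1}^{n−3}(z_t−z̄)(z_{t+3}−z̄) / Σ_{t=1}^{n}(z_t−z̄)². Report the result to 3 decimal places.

Mean z̄ = (78 + 57 + 70 + 42 + 73 + 60 + 66 + 49)/8 = 61.8750
Numerator Σ_{t=1}^{5}(z_t−z̄)(z_{t+3}−z̄) = -615.1719
Denominator Σ(z_t−z̄)² = 1054.8750
r_3 = -615.1719 / 1054.8750 = -0.583

-0.583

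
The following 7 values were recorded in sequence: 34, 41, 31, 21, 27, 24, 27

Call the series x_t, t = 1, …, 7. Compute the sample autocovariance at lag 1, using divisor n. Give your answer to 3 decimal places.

Mean x̄ = (34 + 41 + 31 + 21 + 27 + 24 + 27)/7 = 29.2857
Deviations: 4.7143, 11.7143, 1.7143, -8.2857, -2.2857, -5.2857, -2.2857
Σ_{t=1}^{6}(x_t−x̄)(x_{t+1}−x̄) = 104.2041
γ_1 = 104.2041 / 7 = 14.886

14.886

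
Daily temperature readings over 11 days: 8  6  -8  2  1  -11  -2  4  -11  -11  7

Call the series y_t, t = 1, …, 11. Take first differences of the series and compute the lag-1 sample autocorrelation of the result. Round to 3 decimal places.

-0.230

First differences Δy: -2, -14, 10, -1, -12, 9, 6, -15, 0, 18
Mean of differences = -0.1000
Numerator Σ(Δy_t−Δȳ)(Δy_{t+1}−Δȳ) = -255.7100
Denominator Σ(Δy_t−Δȳ)² = 1110.9000
r_1(Δy) = -255.7100 / 1110.9000 = -0.230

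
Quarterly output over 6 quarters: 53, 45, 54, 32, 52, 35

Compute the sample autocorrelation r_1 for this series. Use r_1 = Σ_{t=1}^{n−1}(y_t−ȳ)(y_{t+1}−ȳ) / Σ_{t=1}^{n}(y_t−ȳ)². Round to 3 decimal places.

-0.602

Mean ȳ = (53 + 45 + 54 + 32 + 52 + 35)/6 = 45.1667
Deviations from mean: 7.8333, -0.1667, 8.8333, -13.1667, 6.8333, -10.1667
Σ(y_t−ȳ)(y_{t+1}−ȳ) = (-1.3056) + (-1.4722) + (-116.3056) + (-89.9722) + (-69.4722) = -278.5278
Denominator Σ(y_t−ȳ)² = 462.8333
r_1 = -278.5278 / 462.8333 = -0.602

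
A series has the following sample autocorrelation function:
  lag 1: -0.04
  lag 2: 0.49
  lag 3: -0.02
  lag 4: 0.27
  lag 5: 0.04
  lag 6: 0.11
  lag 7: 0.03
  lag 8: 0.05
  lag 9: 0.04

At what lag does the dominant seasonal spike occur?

The largest autocorrelation is r_2 = 0.49, with a weaker echo at lag 4 (0.27); the remaining lags stay at or below 0.11.
The dominant spike at lag 2 indicates a seasonal period of 2.

2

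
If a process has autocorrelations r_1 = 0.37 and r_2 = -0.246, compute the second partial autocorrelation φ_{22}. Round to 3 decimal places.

φ_{22} = (r_2 − r_1²) / (1 − r_1²)
r_1² = (0.37)² = 0.1369
Numerator = -0.246 − 0.1369 = -0.3829; denominator = 1 − 0.1369 = 0.8631
φ_{22} = -0.3829 / 0.8631 = -0.444

-0.444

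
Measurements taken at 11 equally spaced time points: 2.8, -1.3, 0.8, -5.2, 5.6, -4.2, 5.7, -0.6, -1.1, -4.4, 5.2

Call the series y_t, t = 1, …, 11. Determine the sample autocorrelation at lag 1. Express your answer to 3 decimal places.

Mean ȳ = (2.8 − 1.3 + 0.8 − 5.2 + 5.6 − 4.2 + 5.7 − 0.6 − 1.1 − 4.4 + 5.2)/11 = 0.3000
Numerator Σ_{t=1}^{10}(y_t−ȳ)(y_{t+1}−ȳ) = -104.9000
Denominator Σ(y_t−ȳ)² = 165.6800
r_1 = -104.9000 / 165.6800 = -0.633

-0.633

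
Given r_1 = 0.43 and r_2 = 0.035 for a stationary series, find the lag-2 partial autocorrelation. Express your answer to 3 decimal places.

φ_{22} = (r_2 − r_1²) / (1 − r_1²)
r_1² = (0.43)² = 0.1849
Numerator = 0.035 − 0.1849 = -0.1499; denominator = 1 − 0.1849 = 0.8151
φ_{22} = -0.1499 / 0.8151 = -0.184

-0.184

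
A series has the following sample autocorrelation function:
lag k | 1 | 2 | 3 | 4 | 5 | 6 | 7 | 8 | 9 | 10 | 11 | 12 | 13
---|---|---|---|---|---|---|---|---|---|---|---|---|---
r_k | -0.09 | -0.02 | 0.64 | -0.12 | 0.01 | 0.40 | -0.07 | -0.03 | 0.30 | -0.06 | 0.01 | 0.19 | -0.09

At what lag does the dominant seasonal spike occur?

The largest autocorrelation is r_3 = 0.64, with weaker echoes at lags 6 (0.40), 9 (0.30) and 12 (0.19); the remaining lags stay at or below 0.01.
The dominant spike at lag 3 indicates a seasonal period of 3.

3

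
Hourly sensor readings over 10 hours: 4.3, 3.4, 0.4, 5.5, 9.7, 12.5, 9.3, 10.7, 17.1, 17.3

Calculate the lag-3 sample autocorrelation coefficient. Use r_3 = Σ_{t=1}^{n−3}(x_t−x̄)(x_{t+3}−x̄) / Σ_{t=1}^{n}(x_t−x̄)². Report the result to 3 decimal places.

Mean x̄ = (4.3 + 3.4 + 0.4 + 5.5 + 9.7 + 12.5 + 9.3 + 10.7 + 17.1 + 17.3)/10 = 9.0200
Σ(x_t−x̄)(x_{t+3}−x̄) = (16.6144) + (-3.8216) + (-29.9976) + (-0.9856) + (1.1424) + (28.1184) + (2.3184) = 13.3888
Denominator Σ(x_t−x̄)² = 289.8760
r_3 = 13.3888 / 289.8760 = 0.046

0.046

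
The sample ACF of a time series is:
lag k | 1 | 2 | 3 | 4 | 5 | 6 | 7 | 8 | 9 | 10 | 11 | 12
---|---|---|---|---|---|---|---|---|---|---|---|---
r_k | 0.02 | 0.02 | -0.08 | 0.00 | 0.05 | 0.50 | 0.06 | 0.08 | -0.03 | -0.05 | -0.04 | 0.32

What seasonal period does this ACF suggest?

6

The largest autocorrelation is r_6 = 0.50, with a weaker echo at lag 12 (0.32); the remaining lags stay at or below 0.08.
The dominant spike at lag 6 indicates a seasonal period of 6.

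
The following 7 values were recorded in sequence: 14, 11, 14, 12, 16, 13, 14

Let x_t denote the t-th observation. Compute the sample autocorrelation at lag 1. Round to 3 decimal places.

-0.548

Mean x̄ = (14 + 11 + 14 + 12 + 16 + 13 + 14)/7 = 13.4286
Σ(x_t−x̄)(x_{t+1}−x̄) = (-1.3878) + (-1.3878) + (-0.8163) + (-3.6735) + (-1.1020) + (-0.2449) = -8.6122
Denominator Σ(x_t−x̄)² = 15.7143
r_1 = -8.6122 / 15.7143 = -0.548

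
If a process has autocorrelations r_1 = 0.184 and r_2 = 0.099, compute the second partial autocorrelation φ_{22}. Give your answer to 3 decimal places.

0.067

φ_{22} = (r_2 − r_1²) / (1 − r_1²)
r_1² = (0.184)² = 0.033856
Numerator = 0.099 − 0.0339 = 0.0651; denominator = 1 − 0.0339 = 0.9661
φ_{22} = 0.0651 / 0.9661 = 0.067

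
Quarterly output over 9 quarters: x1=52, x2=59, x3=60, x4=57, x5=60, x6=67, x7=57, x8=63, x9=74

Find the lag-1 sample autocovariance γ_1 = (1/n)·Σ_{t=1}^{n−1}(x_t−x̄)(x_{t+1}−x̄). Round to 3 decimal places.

1.778

Mean x̄ = (52 + 59 + 60 + 57 + 60 + 67 + 57 + 63 + 74)/9 = 61.0000
Σ_{t=1}^{8}(x_t−x̄)(x_{t+1}−x̄) = 16.0000
γ_1 = 16.0000 / 9 = 1.778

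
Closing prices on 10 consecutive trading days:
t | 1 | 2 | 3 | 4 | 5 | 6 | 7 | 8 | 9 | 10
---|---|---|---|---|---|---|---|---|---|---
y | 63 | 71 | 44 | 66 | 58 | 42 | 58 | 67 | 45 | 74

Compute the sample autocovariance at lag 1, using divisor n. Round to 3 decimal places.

Mean ȳ = (63 + 71 + 44 + 66 + 58 + 42 + 58 + 67 + 45 + 74)/10 = 58.8000
Σ_{t=1}^{9}(y_t−ȳ)(y_{t+1}−ȳ) = -544.2400
γ_1 = -544.2400 / 10 = -54.424

-54.424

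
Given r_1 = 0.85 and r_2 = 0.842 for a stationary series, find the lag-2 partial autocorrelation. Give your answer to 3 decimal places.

φ_{22} = (r_2 − r_1²) / (1 − r_1²)
r_1² = (0.85)² = 0.7225
Numerator = 0.842 − 0.7225 = 0.1195; denominator = 1 − 0.7225 = 0.2775
φ_{22} = 0.1195 / 0.2775 = 0.431

0.431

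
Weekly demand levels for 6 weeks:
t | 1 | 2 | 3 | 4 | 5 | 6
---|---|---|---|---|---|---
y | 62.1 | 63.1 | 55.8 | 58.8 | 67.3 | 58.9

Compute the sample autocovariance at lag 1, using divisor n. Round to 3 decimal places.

Mean ȳ = (62.1 + 63.1 + 55.8 + 58.8 + 67.3 + 58.9)/6 = 61.0000
Deviations: 1.1000, 2.1000, -5.2000, -2.2000, 6.3000, -2.1000
Σ_{t=1}^{5}(y_t−ȳ)(y_{t+1}−ȳ) = -24.2600
γ_1 = -24.2600 / 6 = -4.043

-4.043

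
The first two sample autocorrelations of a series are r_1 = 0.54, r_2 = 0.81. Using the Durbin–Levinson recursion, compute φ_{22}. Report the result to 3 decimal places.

φ_{22} = (r_2 − r_1²) / (1 − r_1²)
r_1² = (0.54)² = 0.2916
Numerator = 0.81 − 0.2916 = 0.5184; denominator = 1 − 0.2916 = 0.7084
φ_{22} = 0.5184 / 0.7084 = 0.732

0.732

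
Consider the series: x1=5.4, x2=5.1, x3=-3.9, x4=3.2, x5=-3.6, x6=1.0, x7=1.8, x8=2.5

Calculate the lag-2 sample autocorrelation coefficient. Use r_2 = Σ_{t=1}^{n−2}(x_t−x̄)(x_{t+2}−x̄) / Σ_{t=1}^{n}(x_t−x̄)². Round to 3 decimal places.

Mean x̄ = (5.4 + 5.1 − 3.9 + 3.2 − 3.6 + 1.0 + 1.8 + 2.5)/8 = 1.4375
Deviations from mean: 3.9625, 3.6625, -5.3375, 1.7625, -5.0375, -0.4375, 0.3625, 1.0625
Σ(x_t−x̄)(x_{t+2}−x̄) = (-21.1498) + (6.4552) + (26.8877) + (-0.7711) + (-1.8261) + (-0.4648) = 9.1309
Denominator Σ(x_t−x̄)² = 87.5388
r_2 = 9.1309 / 87.5388 = 0.104

0.104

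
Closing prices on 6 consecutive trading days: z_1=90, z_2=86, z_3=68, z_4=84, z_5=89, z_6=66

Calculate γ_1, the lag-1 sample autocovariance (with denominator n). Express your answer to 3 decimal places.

-25.625

Mean z̄ = (90 + 86 + 68 + 84 + 89 + 66)/6 = 80.5000
Σ_{t=1}^{5}(z_t−z̄)(z_{t+1}−z̄) = -153.7500
γ_1 = -153.7500 / 6 = -25.625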